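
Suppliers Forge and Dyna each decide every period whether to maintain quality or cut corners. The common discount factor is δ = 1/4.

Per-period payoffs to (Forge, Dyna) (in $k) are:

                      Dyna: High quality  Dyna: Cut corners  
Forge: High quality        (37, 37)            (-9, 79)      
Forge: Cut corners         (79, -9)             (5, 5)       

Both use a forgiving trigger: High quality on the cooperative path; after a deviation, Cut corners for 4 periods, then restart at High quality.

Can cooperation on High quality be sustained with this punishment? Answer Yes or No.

IC: δ+…+δ^4 ≥ (79−37)/(37−5) = 21/16.
At δ = 1/4: partial sum = 0.3320 < 1.3125. Cooperation not sustainable.

No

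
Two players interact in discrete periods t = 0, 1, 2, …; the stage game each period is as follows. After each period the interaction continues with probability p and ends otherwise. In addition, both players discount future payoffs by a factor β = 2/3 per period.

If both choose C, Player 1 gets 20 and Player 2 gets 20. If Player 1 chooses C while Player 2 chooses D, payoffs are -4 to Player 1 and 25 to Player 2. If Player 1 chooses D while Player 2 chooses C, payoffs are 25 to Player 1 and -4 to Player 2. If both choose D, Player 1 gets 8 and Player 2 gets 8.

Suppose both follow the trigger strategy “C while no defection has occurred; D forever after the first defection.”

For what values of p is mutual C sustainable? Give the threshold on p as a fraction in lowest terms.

15/34

Expected continuation weight on next period's payoff is β·p = 2/3·p, which plays the role of the discount factor.
Cooperation requires 2/3·p ≥ (25−20)/(25−8) = 5/17, hence p ≥ 15/34.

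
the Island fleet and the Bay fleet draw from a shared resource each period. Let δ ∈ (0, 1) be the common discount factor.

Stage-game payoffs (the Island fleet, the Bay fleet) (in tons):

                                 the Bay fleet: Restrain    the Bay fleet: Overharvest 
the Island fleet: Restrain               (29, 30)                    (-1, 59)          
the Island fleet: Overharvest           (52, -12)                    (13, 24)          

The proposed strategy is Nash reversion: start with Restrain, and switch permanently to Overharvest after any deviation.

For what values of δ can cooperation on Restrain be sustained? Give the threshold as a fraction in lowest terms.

the Island fleet: cooperation gives 29 each period; deviation gives 52 once then 13 forever.
  29/(1−δ) ≥ 52 + 13δ/(1−δ) ⇒ δ ≥ 23/39.
the Bay fleet: cooperation gives 30 each period; deviation gives 59 once then 24 forever.
  δ ≥ 29/35.
Both must hold, so the binding constraint is the Bay fleet's: δ ≥ 29/35.

29/35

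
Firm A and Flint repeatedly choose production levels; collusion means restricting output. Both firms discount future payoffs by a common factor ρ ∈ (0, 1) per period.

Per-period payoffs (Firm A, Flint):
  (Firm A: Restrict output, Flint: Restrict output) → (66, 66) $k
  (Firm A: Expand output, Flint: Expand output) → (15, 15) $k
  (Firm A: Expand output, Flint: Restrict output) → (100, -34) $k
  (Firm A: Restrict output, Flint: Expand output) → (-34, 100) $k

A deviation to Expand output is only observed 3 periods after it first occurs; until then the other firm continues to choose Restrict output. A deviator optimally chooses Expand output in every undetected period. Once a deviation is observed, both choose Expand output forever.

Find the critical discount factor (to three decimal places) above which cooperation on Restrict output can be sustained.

Deviating for the 3 undetected periods gains 100−66 = 34 per period over cooperation, then loses 66−15 = 51 per period forever once punishment starts.
Gain: 34(1 + ρ + … + ρ^2); loss: 51·ρ^3/(1−ρ).
No profitable deviation ⇔ 34(1−ρ^3) ≤ 51·ρ^3, i.e. ρ^3 ≥ 34/(34+51) = 2/5.
Hence ρ ≥ (2/5)^(1/3) ≈ 0.737.

0.737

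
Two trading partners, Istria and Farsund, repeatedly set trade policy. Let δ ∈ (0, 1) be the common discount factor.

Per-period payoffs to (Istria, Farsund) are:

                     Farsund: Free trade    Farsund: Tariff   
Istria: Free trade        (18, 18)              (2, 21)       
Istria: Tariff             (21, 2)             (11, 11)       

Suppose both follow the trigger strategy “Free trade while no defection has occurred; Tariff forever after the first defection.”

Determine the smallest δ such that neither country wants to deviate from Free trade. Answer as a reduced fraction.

Cooperation forever yields 18 each period: 18/(1−δ).
Deviating yields 21 once, then 11 forever: 21 + 11δ/(1−δ).
No profitable deviation requires 18/(1−δ) ≥ 21 + 11δ/(1−δ).
Multiplying by (1−δ): 18 ≥ 21(1−δ) + 11δ = 21 − 10δ.
So 10δ ≥ 3, i.e. δ ≥ 3/10.

3/10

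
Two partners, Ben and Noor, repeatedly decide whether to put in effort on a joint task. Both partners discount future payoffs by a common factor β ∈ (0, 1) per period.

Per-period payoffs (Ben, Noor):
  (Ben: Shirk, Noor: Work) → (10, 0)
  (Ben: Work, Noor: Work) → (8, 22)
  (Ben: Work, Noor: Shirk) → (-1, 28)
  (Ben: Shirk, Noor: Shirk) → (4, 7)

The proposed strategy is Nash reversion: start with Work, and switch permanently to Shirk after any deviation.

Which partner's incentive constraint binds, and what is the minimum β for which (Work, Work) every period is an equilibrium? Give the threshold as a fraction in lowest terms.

Ben; β ≥ 1/3

For Ben: deviation gain 10−8 = 2, per-period punishment loss 8−4 = 4. IC gives β ≥ 2/6 = 1/3.
For Noor: gain 6, loss 15 per period, so β ≥ 6/21 = 2/7.
The tighter constraint is Ben's, so cooperation needs β ≥ 1/3.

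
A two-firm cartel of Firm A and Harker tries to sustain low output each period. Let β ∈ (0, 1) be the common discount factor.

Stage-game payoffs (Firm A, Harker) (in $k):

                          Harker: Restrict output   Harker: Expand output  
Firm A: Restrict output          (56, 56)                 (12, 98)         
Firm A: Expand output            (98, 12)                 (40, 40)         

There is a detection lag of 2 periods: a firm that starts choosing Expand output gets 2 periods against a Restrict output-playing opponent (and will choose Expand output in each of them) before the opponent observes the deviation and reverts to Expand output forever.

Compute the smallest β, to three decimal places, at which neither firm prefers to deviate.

A deviator earns 98 for 2 periods, then 40 forever; cooperating earns 56 forever. Multiplying the IC by (1−β):
56 ≥ 98(1−β^2) + 40β^2, so 58·β^2 ≥ 42 and β^2 ≥ 21/29.
β ≥ (21/29)^(1/2) ≈ 0.851.

0.851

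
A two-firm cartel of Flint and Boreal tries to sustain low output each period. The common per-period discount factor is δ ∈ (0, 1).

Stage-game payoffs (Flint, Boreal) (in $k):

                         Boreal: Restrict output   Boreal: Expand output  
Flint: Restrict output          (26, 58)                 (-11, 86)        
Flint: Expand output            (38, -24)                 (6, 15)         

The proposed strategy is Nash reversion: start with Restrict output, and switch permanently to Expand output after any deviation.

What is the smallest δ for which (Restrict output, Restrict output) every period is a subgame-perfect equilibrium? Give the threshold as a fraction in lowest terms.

28/71

Flint: cooperation gives 26 each period; deviation gives 38 once then 6 forever.
  26/(1−δ) ≥ 38 + 6δ/(1−δ) ⇒ δ ≥ 12/32 = 3/8.
Boreal: cooperation gives 58 each period; deviation gives 86 once then 15 forever.
  δ ≥ 28/71.
Both must hold, so the binding constraint is Boreal's: δ ≥ 28/71.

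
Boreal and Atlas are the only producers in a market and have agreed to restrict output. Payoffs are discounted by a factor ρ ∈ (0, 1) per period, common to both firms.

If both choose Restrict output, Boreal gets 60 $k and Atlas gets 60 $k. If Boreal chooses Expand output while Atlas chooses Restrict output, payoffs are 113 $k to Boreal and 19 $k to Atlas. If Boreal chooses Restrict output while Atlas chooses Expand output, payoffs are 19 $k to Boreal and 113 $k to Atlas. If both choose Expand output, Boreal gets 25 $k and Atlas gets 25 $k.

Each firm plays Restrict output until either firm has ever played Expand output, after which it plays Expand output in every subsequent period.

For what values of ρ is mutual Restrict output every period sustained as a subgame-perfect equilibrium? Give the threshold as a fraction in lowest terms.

Under grim trigger the critical discount factor is (T−C)/(T−P) with T = 113, C = 60, P = 25.
ρ* = (113−60)/(113−25) = 53/88.

53/88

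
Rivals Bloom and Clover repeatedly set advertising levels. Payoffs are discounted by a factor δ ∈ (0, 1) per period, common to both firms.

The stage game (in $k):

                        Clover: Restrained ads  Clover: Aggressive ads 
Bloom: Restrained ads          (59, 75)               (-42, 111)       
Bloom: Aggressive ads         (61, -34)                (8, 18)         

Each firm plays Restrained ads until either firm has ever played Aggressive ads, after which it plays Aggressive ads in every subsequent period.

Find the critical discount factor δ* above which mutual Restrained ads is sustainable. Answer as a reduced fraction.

12/31

Bloom's threshold: (61−59)/(61−8) = 2/53.
Clover's threshold: (111−75)/(111−18) = 12/31.
2/53 < 12/31, so Clover binds and δ* = 12/31.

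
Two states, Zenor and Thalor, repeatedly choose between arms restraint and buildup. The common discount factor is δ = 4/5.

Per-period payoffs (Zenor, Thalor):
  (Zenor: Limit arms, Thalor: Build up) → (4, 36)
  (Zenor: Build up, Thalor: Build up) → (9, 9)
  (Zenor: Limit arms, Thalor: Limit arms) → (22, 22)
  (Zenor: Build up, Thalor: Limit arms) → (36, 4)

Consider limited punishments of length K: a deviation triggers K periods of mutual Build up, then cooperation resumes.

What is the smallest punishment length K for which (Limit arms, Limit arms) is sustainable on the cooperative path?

2

No profitable deviation requires (22−9)(δ+…+δ^K) ≥ 36−22, i.e. δ+…+δ^K ≥ 14/13 ≈ 1.0769.
With δ = 4/5, the partial sums are K=1: 0.8000, K=2: 1.4400.
K = 2 is the first length at which the sum reaches 1.0769.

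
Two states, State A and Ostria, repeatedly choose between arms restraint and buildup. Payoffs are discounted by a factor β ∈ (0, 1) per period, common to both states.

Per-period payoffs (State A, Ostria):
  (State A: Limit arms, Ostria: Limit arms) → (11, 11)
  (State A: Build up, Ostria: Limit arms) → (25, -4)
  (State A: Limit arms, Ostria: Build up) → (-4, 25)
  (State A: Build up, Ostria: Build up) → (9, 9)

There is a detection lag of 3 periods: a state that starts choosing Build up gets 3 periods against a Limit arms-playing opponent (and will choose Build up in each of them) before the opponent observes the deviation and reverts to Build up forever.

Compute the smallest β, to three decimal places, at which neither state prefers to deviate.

Deviating for the 3 undetected periods gains 25−11 = 14 per period over cooperation, then loses 11−9 = 2 per period forever once punishment starts.
Gain: 14(1 + β + … + β^2); loss: 2·β^3/(1−β).
No profitable deviation ⇔ 14(1−β^3) ≤ 2·β^3, i.e. β^3 ≥ 14/(14+2) = 7/8.
Hence β ≥ (7/8)^(1/3) ≈ 0.956.

0.956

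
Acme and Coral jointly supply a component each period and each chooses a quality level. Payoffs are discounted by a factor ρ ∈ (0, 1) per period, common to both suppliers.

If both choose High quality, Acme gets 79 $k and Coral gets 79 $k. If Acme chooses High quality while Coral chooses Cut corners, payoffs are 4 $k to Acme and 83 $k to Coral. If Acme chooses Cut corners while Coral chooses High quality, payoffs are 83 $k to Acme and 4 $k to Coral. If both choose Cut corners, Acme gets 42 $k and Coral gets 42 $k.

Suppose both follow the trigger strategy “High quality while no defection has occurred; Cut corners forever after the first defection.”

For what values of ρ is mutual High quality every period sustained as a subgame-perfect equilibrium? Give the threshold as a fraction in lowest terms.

Cooperation forever yields 79 each period: 79/(1−ρ).
Deviating yields 83 once, then 42 forever: 83 + 42ρ/(1−ρ).
No profitable deviation requires 79/(1−ρ) ≥ 83 + 42ρ/(1−ρ).
Multiplying by (1−ρ): 79 ≥ 83(1−ρ) + 42ρ = 83 − 41ρ.
So 41ρ ≥ 4, i.e. ρ ≥ 4/41.

4/41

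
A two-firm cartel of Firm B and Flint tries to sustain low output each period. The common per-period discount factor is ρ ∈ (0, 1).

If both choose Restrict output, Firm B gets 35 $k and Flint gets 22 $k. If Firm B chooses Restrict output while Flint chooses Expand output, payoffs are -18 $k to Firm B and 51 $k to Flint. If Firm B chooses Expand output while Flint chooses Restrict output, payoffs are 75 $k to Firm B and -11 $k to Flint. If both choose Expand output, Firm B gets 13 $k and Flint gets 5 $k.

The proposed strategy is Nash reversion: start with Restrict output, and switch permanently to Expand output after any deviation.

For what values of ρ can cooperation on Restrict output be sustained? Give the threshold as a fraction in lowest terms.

20/31

Firm B: cooperation gives 35 each period; deviation gives 75 once then 13 forever.
  35/(1−ρ) ≥ 75 + 13ρ/(1−ρ) ⇒ ρ ≥ 40/62 = 20/31.
Flint: cooperation gives 22 each period; deviation gives 51 once then 5 forever.
  ρ ≥ 29/46.
Both must hold, so the binding constraint is Firm B's: ρ ≥ 20/31.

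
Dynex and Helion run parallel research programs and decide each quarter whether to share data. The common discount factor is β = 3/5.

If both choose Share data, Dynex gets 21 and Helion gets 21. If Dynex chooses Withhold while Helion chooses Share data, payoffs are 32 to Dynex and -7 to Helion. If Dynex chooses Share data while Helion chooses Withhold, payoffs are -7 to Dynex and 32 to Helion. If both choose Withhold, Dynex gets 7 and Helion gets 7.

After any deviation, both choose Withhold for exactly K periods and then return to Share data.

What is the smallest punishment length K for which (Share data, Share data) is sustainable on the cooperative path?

2

Need Σ_{k=1}^{K} β^k ≥ (32−21)/(21−7) = 0.7857 at β = 3/5.
At K = 1 the sum is 0.6000 < 0.7857; at K = 2 it is 0.9600 ≥ 0.7857.
So the minimum punishment length is K = 2.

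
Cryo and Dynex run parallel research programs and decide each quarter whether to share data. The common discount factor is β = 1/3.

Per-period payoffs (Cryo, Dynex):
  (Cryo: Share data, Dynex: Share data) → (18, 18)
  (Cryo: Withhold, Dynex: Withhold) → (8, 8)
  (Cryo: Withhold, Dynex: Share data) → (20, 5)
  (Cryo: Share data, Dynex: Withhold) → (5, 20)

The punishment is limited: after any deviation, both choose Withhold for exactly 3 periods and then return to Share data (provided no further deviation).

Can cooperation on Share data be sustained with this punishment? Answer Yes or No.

IC: β+…+β^3 ≥ (20−18)/(18−8) = 1/5.
At β = 1/3: partial sum = 0.4815 ≥ 0.2000. Cooperation sustainable.

Yes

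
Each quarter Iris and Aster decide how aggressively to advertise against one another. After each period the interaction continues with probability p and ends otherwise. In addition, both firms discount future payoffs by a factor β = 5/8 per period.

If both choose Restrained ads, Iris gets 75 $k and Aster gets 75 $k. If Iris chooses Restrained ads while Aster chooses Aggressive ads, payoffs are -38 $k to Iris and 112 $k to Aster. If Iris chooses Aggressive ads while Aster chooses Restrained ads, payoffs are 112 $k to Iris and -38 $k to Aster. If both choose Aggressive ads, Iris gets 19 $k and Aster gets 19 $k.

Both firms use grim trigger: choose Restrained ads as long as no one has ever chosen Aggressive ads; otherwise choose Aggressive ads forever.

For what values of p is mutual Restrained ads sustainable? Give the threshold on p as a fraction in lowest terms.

296/465

With continuation probability p and discount β, the effective per-period discount factor is βp.
Grim-trigger IC: βp ≥ (112−75)/(112−19) = 37/93.
So p ≥ (37/93)/(5/8) = 296/465.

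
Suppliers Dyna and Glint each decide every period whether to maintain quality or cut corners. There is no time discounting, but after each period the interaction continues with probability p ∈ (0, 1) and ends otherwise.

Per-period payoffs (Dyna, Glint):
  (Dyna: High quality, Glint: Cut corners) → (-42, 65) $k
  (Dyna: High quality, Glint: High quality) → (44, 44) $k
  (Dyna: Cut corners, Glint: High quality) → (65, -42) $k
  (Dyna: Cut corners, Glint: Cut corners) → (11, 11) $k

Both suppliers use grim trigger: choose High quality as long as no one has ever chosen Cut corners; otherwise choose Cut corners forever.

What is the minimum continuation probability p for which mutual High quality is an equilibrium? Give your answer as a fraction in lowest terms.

With no time discounting, the continuation probability p plays the role of the discount factor.
Grim-trigger IC: 44/(1−p) ≥ 65 + 11p/(1−p) ⇒ p ≥ (65−44)/(65−11) = 7/18.

7/18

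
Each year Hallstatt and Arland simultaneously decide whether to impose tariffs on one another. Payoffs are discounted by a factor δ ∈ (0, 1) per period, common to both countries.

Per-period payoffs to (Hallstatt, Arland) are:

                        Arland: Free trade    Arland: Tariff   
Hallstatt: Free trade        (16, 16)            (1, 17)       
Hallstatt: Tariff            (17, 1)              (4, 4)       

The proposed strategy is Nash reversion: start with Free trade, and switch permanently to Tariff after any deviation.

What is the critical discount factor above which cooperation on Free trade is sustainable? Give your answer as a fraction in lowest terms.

Cooperation forever yields 16 each period: 16/(1−δ).
Deviating yields 17 once, then 4 forever: 17 + 4δ/(1−δ).
No profitable deviation requires 16/(1−δ) ≥ 17 + 4δ/(1−δ).
Multiplying by (1−δ): 16 ≥ 17(1−δ) + 4δ = 17 − 13δ.
So 13δ ≥ 1, i.e. δ ≥ 1/13.

1/13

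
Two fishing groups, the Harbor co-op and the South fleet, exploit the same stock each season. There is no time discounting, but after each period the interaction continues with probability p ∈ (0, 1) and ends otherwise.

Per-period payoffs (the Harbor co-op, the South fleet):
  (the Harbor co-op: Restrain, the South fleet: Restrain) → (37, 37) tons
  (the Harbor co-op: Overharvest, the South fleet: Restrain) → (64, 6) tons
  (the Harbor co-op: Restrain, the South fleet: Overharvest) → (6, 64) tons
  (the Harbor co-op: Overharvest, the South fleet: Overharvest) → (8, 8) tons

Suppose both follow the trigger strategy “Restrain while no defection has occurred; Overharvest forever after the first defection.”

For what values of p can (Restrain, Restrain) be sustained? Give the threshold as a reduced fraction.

27/56

Expected cooperation value is 37 + p·37 + p²·37 + … = 37/(1−p); deviation gives 64 + p·8/(1−p).
37 ≥ 64(1−p) + 8p ⇒ 56p ≥ 27 ⇒ p ≥ 27/56.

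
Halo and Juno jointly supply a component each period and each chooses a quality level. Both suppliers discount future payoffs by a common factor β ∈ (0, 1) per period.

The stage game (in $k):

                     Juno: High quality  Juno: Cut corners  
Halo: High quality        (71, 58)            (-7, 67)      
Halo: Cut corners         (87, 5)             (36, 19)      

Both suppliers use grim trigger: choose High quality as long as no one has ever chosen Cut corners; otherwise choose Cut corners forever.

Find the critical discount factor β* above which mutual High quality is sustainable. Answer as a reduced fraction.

16/51

Halo: cooperation gives 71 each period; deviation gives 87 once then 36 forever.
  71/(1−β) ≥ 87 + 36β/(1−β) ⇒ β ≥ 16/51.
Juno: cooperation gives 58 each period; deviation gives 67 once then 19 forever.
  β ≥ 9/48 = 3/16.
Both must hold, so the binding constraint is Halo's: β ≥ 16/51.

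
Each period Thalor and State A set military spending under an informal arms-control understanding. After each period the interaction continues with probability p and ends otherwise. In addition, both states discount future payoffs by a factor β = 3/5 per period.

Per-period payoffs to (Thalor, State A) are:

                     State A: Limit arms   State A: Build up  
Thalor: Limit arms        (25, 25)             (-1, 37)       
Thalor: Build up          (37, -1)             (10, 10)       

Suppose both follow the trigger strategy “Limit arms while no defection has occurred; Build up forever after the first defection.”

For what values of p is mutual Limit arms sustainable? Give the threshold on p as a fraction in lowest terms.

20/27

Expected continuation weight on next period's payoff is β·p = 3/5·p, which plays the role of the discount factor.
Cooperation requires 3/5·p ≥ (37−25)/(37−10) = 4/9, hence p ≥ 20/27.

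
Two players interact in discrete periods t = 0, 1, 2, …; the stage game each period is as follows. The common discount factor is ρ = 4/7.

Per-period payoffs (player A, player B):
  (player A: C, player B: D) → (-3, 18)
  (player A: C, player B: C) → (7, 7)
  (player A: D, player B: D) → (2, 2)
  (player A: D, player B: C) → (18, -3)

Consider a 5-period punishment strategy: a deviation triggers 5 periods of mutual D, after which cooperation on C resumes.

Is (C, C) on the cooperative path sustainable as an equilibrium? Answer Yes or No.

Comparing payoff streams over the 6 periods until play realigns: cooperate → 7(1+ρ+…+ρ^5); deviate → 18 + 2(ρ+…+ρ^5).
Cooperation is sustained iff (7−2)(ρ+…+ρ^5) ≥ 18−7.
ρ+…+ρ^5 = 4/7·(1−(4/7)^5)/(1−4/7) = 1.2521, and (18−7)/(7−2) = 2.2000.
1.2521 < 2.2000, so cooperation is not sustainable.

No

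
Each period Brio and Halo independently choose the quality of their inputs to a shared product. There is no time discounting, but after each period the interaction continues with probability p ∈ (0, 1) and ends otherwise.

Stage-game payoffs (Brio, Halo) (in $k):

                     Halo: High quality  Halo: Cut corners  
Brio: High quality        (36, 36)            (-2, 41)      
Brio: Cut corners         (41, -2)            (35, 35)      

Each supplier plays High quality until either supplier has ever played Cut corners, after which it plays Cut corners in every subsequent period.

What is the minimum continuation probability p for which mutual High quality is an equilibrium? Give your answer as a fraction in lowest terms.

With no time discounting, the continuation probability p plays the role of the discount factor.
Grim-trigger IC: 36/(1−p) ≥ 41 + 35p/(1−p) ⇒ p ≥ (41−36)/(41−35) = 5/6.

5/6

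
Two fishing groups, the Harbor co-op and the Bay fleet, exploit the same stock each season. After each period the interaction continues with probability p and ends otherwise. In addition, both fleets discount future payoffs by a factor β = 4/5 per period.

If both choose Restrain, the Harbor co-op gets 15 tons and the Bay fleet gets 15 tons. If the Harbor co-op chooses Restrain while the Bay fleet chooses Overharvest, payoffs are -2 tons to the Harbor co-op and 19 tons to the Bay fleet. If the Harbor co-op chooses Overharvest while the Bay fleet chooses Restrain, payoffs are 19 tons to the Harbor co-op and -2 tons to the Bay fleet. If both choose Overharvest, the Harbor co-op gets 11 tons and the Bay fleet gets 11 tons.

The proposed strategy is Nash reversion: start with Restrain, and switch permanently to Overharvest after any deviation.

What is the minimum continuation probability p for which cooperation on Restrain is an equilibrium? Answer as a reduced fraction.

Expected continuation weight on next period's payoff is β·p = 4/5·p, which plays the role of the discount factor.
Cooperation requires 4/5·p ≥ (19−15)/(19−11) = 1/2, hence p ≥ 5/8.

5/8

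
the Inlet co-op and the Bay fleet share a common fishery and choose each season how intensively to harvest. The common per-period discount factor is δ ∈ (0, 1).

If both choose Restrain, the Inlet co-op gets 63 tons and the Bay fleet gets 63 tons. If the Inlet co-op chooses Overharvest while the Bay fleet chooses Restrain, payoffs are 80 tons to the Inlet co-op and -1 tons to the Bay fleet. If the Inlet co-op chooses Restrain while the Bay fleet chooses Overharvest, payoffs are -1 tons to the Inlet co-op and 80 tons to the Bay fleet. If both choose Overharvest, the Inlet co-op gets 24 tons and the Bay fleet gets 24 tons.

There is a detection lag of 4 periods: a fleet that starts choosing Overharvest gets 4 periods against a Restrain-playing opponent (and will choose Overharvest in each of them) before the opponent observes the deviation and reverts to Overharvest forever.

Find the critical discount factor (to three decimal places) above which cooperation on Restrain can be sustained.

Deviating for the 4 undetected periods gains 80−63 = 17 per period over cooperation, then loses 63−24 = 39 per period forever once punishment starts.
Gain: 17(1 + δ + … + δ^3); loss: 39·δ^4/(1−δ).
No profitable deviation ⇔ 17(1−δ^4) ≤ 39·δ^4, i.e. δ^4 ≥ 17/(17+39) = 17/56.
Hence δ ≥ (17/56)^(1/4) ≈ 0.742.

0.742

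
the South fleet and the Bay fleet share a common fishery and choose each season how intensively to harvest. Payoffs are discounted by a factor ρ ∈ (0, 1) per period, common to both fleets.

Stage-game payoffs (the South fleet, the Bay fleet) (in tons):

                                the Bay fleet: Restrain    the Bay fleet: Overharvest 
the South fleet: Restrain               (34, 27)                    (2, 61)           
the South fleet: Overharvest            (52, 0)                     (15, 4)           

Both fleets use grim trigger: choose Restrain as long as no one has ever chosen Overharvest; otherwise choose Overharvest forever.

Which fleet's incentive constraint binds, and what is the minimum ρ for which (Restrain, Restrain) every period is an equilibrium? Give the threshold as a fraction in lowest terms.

the Bay fleet; ρ ≥ 34/57

the South fleet's threshold: (52−34)/(52−15) = 18/37.
the Bay fleet's threshold: (61−27)/(61−4) = 34/57.
18/37 < 34/57, so the Bay fleet binds and ρ* = 34/57.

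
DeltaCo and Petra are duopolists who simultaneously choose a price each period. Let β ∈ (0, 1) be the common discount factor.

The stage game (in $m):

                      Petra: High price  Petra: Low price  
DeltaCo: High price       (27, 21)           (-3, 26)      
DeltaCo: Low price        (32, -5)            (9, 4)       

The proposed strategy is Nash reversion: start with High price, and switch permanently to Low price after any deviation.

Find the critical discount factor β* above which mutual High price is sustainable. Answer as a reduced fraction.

5/22

DeltaCo's threshold: (32−27)/(32−9) = 5/23.
Petra's threshold: (26−21)/(26−4) = 5/22.
5/23 < 5/22, so Petra binds and β* = 5/22.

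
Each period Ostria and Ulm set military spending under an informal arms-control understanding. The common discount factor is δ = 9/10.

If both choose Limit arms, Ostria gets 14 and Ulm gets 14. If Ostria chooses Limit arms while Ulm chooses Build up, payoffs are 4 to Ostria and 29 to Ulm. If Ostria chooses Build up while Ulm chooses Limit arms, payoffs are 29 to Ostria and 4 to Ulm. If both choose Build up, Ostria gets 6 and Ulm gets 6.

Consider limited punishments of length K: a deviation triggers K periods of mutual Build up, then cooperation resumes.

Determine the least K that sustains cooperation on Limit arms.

3

IC: δ(1−δ^K)/(1−δ) ≥ (29−14)/(14−6) = 15/8.
With δ = 9/10: need 1 − δ^K ≥ 15/8·(1−9/10)/(9/10), i.e. δ^K ≤ 0.7917.
Since (9/10)^2 = 0.8100 and (9/10)^3 = 0.7290, the smallest such K is 3.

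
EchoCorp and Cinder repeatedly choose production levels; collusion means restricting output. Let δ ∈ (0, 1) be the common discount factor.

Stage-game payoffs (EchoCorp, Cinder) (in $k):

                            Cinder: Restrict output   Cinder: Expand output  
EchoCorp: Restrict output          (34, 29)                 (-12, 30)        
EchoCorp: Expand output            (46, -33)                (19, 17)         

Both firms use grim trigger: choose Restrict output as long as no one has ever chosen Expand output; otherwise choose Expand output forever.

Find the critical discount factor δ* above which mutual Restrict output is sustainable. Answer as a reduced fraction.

4/9

For EchoCorp: deviation gain 46−34 = 12, per-period punishment loss 34−19 = 15. IC gives δ ≥ 12/27 = 4/9.
For Cinder: gain 1, loss 12 per period, so δ ≥ 1/13.
The tighter constraint is EchoCorp's, so cooperation needs δ ≥ 4/9.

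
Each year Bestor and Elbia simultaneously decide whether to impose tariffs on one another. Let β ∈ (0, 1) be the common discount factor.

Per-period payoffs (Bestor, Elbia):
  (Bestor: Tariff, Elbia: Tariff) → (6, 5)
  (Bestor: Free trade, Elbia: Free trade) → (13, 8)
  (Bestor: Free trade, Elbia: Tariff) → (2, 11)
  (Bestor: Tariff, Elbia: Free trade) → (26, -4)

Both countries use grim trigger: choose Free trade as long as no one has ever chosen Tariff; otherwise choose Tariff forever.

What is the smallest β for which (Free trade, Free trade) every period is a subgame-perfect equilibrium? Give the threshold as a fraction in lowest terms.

13/20

For Bestor: deviation gain 26−13 = 13, per-period punishment loss 13−6 = 7. IC gives β ≥ 13/20.
For Elbia: gain 3, loss 3 per period, so β ≥ 3/6 = 1/2.
The tighter constraint is Bestor's, so cooperation needs β ≥ 13/20.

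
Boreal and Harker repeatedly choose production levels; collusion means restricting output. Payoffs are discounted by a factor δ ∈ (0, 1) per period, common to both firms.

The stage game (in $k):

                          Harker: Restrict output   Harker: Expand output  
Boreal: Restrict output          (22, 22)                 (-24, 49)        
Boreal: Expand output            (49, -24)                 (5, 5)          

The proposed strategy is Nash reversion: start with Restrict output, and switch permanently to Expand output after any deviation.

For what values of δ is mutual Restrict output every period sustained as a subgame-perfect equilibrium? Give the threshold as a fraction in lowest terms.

Cooperation forever yields 22 each period: 22/(1−δ).
Deviating yields 49 once, then 5 forever: 49 + 5δ/(1−δ).
No profitable deviation requires 22/(1−δ) ≥ 49 + 5δ/(1−δ).
Multiplying by (1−δ): 22 ≥ 49(1−δ) + 5δ = 49 − 44δ.
So 44δ ≥ 27, i.e. δ ≥ 27/44.

27/44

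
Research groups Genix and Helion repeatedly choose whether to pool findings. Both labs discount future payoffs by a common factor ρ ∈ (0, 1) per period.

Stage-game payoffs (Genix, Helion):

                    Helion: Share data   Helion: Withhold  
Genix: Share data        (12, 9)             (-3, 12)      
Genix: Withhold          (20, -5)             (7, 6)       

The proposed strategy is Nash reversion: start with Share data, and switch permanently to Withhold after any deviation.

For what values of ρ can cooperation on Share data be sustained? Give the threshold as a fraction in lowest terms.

Genix's threshold: (20−12)/(20−7) = 8/13.
Helion's threshold: (12−9)/(12−6) = 1/2.
8/13 > 1/2, so Genix binds and ρ* = 8/13.

8/13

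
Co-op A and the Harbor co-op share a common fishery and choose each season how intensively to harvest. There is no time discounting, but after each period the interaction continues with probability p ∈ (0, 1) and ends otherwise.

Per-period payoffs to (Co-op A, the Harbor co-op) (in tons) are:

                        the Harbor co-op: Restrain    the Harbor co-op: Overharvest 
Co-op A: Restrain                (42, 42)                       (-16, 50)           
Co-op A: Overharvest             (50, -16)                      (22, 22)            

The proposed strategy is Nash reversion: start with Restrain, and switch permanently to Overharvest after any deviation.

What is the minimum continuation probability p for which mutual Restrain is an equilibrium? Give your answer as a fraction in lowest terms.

With no time discounting, the continuation probability p plays the role of the discount factor.
Grim-trigger IC: 42/(1−p) ≥ 50 + 22p/(1−p) ⇒ p ≥ (50−42)/(50−22) = 2/7.

2/7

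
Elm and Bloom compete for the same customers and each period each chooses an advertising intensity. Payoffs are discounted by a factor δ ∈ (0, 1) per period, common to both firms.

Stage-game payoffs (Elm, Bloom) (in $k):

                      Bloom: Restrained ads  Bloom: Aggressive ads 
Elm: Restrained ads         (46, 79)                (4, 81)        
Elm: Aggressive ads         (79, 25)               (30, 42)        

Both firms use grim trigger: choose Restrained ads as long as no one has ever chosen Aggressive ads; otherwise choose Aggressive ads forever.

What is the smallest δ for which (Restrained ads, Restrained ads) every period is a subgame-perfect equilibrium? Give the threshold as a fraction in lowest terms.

33/49

Elm's threshold: (79−46)/(79−30) = 33/49.
Bloom's threshold: (81−79)/(81−42) = 2/39.
33/49 > 2/39, so Elm binds and δ* = 33/49.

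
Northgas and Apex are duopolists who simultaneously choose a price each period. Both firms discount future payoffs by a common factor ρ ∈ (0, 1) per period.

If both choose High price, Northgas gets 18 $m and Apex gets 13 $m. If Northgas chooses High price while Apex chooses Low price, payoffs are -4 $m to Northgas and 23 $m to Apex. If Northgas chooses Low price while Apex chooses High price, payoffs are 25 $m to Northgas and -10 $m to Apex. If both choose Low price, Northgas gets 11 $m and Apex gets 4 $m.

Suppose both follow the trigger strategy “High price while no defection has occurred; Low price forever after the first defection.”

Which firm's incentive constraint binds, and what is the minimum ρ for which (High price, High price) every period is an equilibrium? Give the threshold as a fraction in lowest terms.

For Northgas: deviation gain 25−18 = 7, per-period punishment loss 18−11 = 7. IC gives ρ ≥ 7/14 = 1/2.
For Apex: gain 10, loss 9 per period, so ρ ≥ 10/19.
The tighter constraint is Apex's, so cooperation needs ρ ≥ 10/19.

Apex; ρ ≥ 10/19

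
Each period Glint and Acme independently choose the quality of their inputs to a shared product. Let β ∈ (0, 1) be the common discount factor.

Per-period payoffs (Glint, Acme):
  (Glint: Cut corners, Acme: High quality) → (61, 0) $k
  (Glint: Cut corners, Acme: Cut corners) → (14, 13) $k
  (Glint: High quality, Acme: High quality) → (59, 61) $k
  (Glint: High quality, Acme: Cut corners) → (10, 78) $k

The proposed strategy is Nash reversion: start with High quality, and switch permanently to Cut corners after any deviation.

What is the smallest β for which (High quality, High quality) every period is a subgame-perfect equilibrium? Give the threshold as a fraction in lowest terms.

17/65

Glint's threshold: (61−59)/(61−14) = 2/47.
Acme's threshold: (78−61)/(78−13) = 17/65.
2/47 < 17/65, so Acme binds and β* = 17/65.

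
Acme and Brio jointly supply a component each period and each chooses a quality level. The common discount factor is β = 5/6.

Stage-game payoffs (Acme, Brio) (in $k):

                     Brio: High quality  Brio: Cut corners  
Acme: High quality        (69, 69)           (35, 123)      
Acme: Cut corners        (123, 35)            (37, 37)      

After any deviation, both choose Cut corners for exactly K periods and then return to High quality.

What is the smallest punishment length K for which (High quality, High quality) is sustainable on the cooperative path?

3

IC: β(1−β^K)/(1−β) ≥ (123−69)/(69−37) = 27/16.
With β = 5/6: need 1 − β^K ≥ 27/16·(1−5/6)/(5/6), i.e. β^K ≤ 0.6625.
Since (5/6)^2 = 0.6944 and (5/6)^3 = 0.5787, the smallest such K is 3.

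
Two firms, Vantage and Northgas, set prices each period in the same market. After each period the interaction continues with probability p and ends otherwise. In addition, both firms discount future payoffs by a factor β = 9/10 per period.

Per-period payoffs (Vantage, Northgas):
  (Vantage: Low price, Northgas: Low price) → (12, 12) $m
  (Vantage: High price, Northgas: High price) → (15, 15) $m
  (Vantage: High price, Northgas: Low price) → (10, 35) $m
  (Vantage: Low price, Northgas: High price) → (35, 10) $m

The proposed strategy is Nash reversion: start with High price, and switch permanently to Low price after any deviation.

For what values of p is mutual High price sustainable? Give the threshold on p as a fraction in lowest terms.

200/207

With continuation probability p and discount β, the effective per-period discount factor is βp.
Grim-trigger IC: βp ≥ (35−15)/(35−12) = 20/23.
So p ≥ (20/23)/(9/10) = 200/207.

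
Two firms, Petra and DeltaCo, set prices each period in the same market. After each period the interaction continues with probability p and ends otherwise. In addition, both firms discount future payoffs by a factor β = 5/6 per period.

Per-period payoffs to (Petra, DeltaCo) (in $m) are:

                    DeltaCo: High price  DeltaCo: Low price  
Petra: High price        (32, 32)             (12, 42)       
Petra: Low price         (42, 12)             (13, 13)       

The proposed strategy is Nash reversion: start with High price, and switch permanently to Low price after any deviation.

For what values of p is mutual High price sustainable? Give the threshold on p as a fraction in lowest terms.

With continuation probability p and discount β, the effective per-period discount factor is βp.
Grim-trigger IC: βp ≥ (42−32)/(42−13) = 10/29.
So p ≥ (10/29)/(5/6) = 12/29.

12/29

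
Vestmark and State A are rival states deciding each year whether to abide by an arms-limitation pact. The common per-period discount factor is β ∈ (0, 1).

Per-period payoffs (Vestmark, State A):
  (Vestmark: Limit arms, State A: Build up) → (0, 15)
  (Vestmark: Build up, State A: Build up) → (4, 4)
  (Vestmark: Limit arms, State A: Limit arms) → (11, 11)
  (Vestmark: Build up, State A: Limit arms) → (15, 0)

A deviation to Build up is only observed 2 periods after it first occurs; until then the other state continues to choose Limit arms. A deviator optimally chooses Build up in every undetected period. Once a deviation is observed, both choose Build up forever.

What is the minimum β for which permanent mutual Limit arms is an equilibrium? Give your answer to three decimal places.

0.603

The best deviation is to choose Build up for all 2 undetected periods, earning 15 each, then 4 forever once detected.
Deviation value: 15(1−β^2)/(1−β) + 4β^2/(1−β); cooperation value: 11/(1−β).
IC: 11 ≥ 15(1−β^2) + 4β^2 = 15 − 11β^2.
So β^2 ≥ 4/11, giving β ≥ (4/11)^(1/2) ≈ 0.603.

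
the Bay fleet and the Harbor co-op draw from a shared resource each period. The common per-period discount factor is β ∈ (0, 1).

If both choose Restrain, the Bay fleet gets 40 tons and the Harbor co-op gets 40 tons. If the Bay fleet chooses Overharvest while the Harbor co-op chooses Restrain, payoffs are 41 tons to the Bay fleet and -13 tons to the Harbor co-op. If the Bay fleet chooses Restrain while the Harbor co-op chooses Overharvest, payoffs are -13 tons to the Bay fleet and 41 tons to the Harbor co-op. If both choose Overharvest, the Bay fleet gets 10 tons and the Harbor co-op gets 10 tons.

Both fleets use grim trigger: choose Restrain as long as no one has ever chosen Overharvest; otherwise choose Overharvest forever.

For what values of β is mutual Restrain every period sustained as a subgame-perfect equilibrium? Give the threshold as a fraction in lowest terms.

1/31

Under grim trigger the critical discount factor is (T−C)/(T−P) with T = 41, C = 40, P = 10.
β* = (41−40)/(41−10) = 1/31.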